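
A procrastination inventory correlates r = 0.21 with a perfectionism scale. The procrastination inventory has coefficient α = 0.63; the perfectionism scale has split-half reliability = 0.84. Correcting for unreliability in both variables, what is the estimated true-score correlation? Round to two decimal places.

0.29

r_true = r_obs / √(r_xx · r_yy) = 0.21 / √(0.63 × 0.84) = 0.21 / √0.5292 = 0.21 / 0.7275 ≈ 0.29.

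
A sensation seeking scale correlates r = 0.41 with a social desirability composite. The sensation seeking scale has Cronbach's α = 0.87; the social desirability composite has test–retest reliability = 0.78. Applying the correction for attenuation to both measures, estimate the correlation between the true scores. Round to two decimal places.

0.50

r_true = r_obs / √(r_xx · r_yy) = 0.41 / √(0.87 × 0.78) = 0.41 / √0.6786 = 0.41 / 0.8238 ≈ 0.50.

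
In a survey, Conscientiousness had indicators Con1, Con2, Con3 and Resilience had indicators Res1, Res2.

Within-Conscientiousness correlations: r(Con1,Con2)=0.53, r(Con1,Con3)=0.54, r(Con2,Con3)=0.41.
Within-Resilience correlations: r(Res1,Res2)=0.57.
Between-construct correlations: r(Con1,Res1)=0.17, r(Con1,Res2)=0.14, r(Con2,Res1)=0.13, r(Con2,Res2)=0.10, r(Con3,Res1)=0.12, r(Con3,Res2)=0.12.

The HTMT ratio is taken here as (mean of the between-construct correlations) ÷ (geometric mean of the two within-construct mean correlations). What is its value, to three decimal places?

Mean between = 0.78/6 = 0.1300.
Mean within-Con = 1.48/3 = 0.4933; mean within-Res = 0.57/1 = 0.5700.
Geometric mean = √(0.4933 × 0.5700) = 0.5303.
HTMT = 0.1300 / 0.5303 = 0.245.

0.245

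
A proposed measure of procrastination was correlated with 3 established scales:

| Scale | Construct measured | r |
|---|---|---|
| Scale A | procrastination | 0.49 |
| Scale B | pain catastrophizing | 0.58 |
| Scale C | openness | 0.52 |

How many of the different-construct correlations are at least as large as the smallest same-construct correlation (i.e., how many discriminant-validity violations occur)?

Convergent (same construct = procrastination): Scale A.
Smallest convergent = 0.49. Discriminant values: 0.58, 0.52; count ≥ 0.49 → 2.

2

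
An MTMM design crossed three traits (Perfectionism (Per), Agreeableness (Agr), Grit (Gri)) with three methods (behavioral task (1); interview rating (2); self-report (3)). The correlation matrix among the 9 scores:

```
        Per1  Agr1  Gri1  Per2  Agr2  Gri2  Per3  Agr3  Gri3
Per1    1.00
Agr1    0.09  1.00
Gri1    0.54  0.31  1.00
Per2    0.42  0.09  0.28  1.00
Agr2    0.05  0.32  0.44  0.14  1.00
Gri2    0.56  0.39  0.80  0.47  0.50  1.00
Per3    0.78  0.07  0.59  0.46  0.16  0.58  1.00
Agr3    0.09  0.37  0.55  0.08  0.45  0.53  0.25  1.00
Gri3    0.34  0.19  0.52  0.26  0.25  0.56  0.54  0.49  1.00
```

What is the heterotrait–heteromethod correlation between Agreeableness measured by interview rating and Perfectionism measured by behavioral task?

0.05

Different traits and methods: r(Agr2, Per1) = 0.05.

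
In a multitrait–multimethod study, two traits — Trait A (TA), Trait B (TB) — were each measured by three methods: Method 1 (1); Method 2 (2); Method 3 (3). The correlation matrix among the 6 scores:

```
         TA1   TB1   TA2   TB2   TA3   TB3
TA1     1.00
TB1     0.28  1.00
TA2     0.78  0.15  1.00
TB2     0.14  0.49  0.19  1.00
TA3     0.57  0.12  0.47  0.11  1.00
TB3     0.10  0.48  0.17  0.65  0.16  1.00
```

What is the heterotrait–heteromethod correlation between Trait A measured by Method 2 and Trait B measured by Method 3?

0.17

Different traits and methods: r(TA2, TB3) = 0.17.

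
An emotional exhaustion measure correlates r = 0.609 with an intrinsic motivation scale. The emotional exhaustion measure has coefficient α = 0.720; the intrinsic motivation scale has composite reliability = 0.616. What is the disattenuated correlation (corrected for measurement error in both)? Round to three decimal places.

0.914

r_true = r_obs / √(r_xx · r_yy) = 0.609 / √(0.720 × 0.616) = 0.609 / √0.443520 = 0.609 / 0.6660 ≈ 0.914.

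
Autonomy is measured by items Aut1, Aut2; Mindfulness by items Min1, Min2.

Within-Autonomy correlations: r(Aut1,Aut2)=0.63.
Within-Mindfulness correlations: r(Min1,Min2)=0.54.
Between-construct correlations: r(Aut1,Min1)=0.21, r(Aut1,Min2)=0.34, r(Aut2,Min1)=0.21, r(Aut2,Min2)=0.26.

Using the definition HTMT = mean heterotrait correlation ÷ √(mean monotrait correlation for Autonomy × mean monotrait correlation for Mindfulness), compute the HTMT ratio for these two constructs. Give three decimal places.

Mean between = 1.02/4 = 0.2550.
Mean within-Aut = 0.63/1 = 0.6300; mean within-Min = 0.54/1 = 0.5400.
Geometric mean = √(0.6300 × 0.5400) = 0.5833.
HTMT = 0.2550 / 0.5833 = 0.437.

0.437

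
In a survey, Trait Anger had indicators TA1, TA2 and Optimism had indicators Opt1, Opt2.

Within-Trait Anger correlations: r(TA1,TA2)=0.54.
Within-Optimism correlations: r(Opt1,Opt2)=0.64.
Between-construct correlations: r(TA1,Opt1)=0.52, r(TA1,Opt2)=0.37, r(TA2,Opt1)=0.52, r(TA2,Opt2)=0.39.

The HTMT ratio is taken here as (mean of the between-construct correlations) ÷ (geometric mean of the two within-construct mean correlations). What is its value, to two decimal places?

Mean heterotrait r = 1.80/4 = 0.4500.
Mean within-TA = 0.54/1 = 0.5400; mean within-Opt = 0.64/1 = 0.6400.
Geometric mean = √(0.5400 × 0.6400) = 0.5879.
HTMT = 0.4500 / 0.5879 = 0.77.

0.77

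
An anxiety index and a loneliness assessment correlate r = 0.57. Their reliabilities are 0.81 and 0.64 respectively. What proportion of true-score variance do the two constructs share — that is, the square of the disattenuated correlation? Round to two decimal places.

Disattenuated r = 0.57 / √(0.81 × 0.64) = 0.57 / 0.7200 = 0.7917.
Shared true-score variance = 0.7917² = 0.6268 ≈ 0.63.

0.63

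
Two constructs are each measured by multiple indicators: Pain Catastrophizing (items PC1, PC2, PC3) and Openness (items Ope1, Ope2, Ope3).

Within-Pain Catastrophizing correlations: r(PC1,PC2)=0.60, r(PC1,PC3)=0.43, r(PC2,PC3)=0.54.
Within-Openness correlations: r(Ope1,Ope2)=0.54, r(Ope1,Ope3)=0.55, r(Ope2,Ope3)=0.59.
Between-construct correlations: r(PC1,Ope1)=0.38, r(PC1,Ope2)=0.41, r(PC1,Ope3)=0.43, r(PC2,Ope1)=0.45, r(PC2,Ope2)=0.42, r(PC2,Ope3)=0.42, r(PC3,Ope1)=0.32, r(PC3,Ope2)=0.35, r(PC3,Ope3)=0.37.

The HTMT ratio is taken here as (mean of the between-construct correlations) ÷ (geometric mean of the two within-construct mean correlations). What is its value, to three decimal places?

Mean heterotrait r = 3.55/9 = 0.3944.
Mean within-PC = 1.57/3 = 0.5233; mean within-Ope = 1.68/3 = 0.5600.
Geometric mean = √(0.5233 × 0.5600) = 0.5413.
HTMT = 0.3944 / 0.5413 = 0.729.

0.729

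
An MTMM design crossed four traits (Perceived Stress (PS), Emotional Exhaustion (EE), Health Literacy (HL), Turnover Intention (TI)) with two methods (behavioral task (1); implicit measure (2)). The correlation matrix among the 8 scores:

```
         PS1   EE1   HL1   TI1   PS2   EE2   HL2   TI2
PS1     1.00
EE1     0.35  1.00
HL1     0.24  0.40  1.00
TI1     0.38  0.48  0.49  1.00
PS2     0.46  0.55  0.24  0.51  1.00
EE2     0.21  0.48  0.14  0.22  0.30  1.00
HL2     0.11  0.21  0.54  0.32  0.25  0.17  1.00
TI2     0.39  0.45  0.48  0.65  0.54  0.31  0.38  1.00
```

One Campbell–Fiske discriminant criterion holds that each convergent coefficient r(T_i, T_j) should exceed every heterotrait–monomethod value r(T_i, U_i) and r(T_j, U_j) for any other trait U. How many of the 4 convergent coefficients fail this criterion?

2

Checking each validity diagonal entry against its comparison values:
PS (methods 1·2): 0.46 vs {0.35, 0.30, 0.24, 0.25, 0.38, 0.54} → fail.
EE (methods 1·2): 0.48 vs {0.35, 0.30, 0.40, 0.17, 0.48, 0.31} → fail.
HL (methods 1·2): 0.54 vs {0.24, 0.25, 0.40, 0.17, 0.49, 0.38} → pass.
TI (methods 1·2): 0.65 vs {0.38, 0.54, 0.48, 0.31, 0.49, 0.38} → pass.
2 of 4 fail.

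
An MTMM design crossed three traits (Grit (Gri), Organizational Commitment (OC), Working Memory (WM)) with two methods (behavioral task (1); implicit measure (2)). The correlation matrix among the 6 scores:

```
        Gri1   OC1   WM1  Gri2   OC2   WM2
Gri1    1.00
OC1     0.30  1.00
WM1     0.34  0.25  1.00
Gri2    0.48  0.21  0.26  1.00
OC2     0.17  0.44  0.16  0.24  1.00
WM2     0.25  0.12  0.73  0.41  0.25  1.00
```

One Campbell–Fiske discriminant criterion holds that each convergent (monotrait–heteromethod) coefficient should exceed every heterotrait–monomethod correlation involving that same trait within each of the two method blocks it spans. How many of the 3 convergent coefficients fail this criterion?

0

Each convergent coefficient versus the relevant comparison correlations:
Gri (methods 1·2): 0.48 vs {0.30, 0.24, 0.34, 0.41} → pass.
OC (methods 1·2): 0.44 vs {0.30, 0.24, 0.25, 0.25} → pass.
WM (methods 1·2): 0.73 vs {0.34, 0.41, 0.25, 0.25} → pass.
0 of 3 fail.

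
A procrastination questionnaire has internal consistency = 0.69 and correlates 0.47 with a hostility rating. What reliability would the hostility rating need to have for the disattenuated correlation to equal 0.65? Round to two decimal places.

0.76

r_true = r_obs / √(r_xx · r_yy) ⇒ 0.65 = 0.47 / √(0.69 · r_yy).
√(0.69 · r_yy) = 0.47 / 0.65 = 0.7231; 0.69 · r_yy = 0.5229; r_yy = 0.5229 / 0.69 ≈ 0.76.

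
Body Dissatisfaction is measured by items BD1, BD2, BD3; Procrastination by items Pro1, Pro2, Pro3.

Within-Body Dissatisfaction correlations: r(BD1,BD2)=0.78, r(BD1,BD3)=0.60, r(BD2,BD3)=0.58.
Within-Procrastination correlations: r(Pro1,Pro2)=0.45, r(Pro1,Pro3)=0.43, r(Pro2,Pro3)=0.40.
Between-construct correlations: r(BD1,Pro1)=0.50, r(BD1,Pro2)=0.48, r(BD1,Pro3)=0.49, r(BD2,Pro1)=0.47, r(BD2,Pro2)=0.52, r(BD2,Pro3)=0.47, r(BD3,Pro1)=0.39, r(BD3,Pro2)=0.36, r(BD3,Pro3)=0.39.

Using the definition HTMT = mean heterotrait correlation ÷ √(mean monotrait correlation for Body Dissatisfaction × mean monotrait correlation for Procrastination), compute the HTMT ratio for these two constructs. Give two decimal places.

0.86

Between-construct mean = 4.07/9 = 0.4522.
Mean within-BD = 1.96/3 = 0.6533; mean within-Pro = 1.28/3 = 0.4267.
Geometric mean = √(0.6533 × 0.4267) = 0.5280.
HTMT = 0.4522 / 0.5280 = 0.86.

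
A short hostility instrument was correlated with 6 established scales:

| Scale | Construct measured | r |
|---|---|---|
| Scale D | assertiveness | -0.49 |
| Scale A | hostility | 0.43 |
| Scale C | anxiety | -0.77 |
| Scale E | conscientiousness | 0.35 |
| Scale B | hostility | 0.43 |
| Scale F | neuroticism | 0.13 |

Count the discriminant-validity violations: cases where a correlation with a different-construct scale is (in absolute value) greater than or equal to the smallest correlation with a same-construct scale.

2

Convergent (same construct = hostility): Scale A, Scale B.
Smallest convergent = 0.43. Discriminant |r|: 0.49, 0.77, 0.35, 0.13; count ≥ 0.43 → 2.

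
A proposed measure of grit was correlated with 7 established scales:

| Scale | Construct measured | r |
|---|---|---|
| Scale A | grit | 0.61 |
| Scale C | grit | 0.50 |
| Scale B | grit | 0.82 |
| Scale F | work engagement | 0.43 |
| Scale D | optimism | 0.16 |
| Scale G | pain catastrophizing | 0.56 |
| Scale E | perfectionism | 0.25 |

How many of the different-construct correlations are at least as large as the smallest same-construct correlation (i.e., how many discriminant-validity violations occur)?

Convergent (same construct = grit): Scale A, Scale C, Scale B.
Smallest convergent = 0.50. Discriminant values: 0.43, 0.16, 0.56, 0.25; count ≥ 0.50 → 1.

1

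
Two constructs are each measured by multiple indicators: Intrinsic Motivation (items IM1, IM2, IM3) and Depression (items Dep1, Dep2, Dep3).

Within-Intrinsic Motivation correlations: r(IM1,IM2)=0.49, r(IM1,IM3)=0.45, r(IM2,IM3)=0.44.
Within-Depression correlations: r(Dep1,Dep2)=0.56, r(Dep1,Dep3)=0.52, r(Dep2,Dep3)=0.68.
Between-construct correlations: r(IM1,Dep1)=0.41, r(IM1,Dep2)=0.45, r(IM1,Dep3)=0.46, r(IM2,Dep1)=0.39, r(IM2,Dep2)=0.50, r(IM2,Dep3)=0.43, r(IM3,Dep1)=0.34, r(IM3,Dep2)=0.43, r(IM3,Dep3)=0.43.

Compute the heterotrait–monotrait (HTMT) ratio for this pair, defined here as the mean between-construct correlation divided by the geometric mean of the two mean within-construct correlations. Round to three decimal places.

Between-construct mean = 3.84/9 = 0.4267.
Mean within-IM = 1.38/3 = 0.4600; mean within-Dep = 1.76/3 = 0.5867.
Geometric mean = √(0.4600 × 0.5867) = 0.5195.
HTMT = 0.4267 / 0.5195 = 0.821.

0.821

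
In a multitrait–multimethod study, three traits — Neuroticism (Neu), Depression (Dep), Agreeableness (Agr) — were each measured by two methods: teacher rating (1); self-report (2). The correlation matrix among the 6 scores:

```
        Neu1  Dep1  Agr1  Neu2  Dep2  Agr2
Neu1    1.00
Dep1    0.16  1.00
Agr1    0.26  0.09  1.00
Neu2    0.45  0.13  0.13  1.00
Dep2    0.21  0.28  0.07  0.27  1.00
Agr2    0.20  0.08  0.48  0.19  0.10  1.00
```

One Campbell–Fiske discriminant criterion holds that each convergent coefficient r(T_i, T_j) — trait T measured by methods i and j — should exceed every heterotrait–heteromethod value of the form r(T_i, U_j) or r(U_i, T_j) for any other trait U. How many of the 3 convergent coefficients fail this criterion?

0

Each convergent coefficient versus the relevant comparison correlations:
Neu (methods 1·2): 0.45 vs {0.21, 0.13, 0.20, 0.13} → pass.
Dep (methods 1·2): 0.28 vs {0.13, 0.21, 0.08, 0.07} → pass.
Agr (methods 1·2): 0.48 vs {0.13, 0.20, 0.07, 0.08} → pass.
0 of 3 fail.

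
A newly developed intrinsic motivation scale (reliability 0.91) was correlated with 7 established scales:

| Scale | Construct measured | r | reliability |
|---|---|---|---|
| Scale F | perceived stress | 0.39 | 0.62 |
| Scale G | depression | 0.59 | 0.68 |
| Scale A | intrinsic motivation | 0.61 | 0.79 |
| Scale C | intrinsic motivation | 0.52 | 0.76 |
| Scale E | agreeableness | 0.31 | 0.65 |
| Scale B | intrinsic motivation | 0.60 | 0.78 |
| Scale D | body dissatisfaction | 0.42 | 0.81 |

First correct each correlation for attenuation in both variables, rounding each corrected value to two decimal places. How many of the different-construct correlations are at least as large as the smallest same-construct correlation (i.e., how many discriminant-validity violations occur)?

Disattenuated r (r / √(r_scale · r_new)):
  Scale F (disc): 0.39 / √(0.62·0.91) = 0.52
  Scale G (disc): 0.59 / √(0.68·0.91) = 0.75
  Scale A (conv): 0.61 / √(0.79·0.91) = 0.72
  Scale C (conv): 0.52 / √(0.76·0.91) = 0.63
  Scale E (disc): 0.31 / √(0.65·0.91) = 0.40
  Scale B (conv): 0.60 / √(0.78·0.91) = 0.71
  Scale D (disc): 0.42 / √(0.81·0.91) = 0.49
Smallest convergent = 0.63. Discriminant values: 0.52, 0.75, 0.40, 0.49; count ≥ 0.63 → 1.

1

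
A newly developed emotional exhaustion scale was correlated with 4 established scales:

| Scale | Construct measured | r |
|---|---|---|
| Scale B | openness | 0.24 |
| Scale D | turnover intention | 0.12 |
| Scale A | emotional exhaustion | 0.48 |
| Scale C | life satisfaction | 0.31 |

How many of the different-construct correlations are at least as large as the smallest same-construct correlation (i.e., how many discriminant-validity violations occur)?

Convergent (same construct = emotional exhaustion): Scale A.
Smallest convergent = 0.48. Discriminant values: 0.24, 0.12, 0.31; count ≥ 0.48 → 0.

0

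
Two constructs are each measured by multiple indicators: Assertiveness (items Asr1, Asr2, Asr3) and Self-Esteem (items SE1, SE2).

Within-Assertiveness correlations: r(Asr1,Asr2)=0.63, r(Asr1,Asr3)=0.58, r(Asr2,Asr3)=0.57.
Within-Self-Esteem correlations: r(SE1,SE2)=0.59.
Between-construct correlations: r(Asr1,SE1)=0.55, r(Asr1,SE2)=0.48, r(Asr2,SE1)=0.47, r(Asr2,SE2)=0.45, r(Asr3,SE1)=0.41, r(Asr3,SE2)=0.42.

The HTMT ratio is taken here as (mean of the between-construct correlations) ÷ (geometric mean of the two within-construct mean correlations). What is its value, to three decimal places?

Mean between = 2.78/6 = 0.4633.
Mean within-Asr = 1.78/3 = 0.5933; mean within-SE = 0.59/1 = 0.5900.
Geometric mean = √(0.5933 × 0.5900) = 0.5916.
HTMT = 0.4633 / 0.5916 = 0.783.

0.783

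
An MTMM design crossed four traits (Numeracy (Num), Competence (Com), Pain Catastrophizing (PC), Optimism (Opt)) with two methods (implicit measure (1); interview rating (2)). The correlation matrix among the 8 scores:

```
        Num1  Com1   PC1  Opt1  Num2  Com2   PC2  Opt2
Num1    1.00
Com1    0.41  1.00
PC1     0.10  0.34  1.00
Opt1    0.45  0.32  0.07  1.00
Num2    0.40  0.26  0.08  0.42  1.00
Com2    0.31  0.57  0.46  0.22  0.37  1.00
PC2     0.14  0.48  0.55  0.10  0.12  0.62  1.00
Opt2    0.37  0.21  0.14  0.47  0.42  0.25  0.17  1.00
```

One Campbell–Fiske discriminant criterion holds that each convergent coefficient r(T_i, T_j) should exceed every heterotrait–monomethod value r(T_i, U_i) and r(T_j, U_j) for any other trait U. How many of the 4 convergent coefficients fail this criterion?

3

Checking each validity diagonal entry against its comparison values:
Num (methods 1·2): 0.40 vs {0.41, 0.37, 0.10, 0.12, 0.45, 0.42} → fail.
Com (methods 1·2): 0.57 vs {0.41, 0.37, 0.34, 0.62, 0.32, 0.25} → fail.
PC (methods 1·2): 0.55 vs {0.10, 0.12, 0.34, 0.62, 0.07, 0.17} → fail.
Opt (methods 1·2): 0.47 vs {0.45, 0.42, 0.32, 0.25, 0.07, 0.17} → pass.
3 of 4 fail.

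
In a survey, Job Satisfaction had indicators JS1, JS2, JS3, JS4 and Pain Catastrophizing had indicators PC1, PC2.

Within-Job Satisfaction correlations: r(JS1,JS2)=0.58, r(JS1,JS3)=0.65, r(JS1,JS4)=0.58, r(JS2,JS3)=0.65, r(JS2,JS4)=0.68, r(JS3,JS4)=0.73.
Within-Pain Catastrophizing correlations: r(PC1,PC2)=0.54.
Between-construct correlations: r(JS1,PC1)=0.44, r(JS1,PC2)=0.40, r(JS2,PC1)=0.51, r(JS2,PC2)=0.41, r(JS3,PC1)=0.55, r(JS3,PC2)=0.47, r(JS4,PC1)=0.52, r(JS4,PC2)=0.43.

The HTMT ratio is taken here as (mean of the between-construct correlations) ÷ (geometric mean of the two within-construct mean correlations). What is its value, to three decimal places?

0.790

Mean between = 3.73/8 = 0.4663.
Mean within-JS = 3.87/6 = 0.6450; mean within-PC = 0.54/1 = 0.5400.
Geometric mean = √(0.6450 × 0.5400) = 0.5902.
HTMT = 0.4663 / 0.5902 = 0.790.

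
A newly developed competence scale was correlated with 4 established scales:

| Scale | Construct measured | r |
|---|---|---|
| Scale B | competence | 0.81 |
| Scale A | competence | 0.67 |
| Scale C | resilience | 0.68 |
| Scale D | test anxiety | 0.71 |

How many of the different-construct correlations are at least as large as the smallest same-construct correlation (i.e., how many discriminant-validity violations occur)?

Convergent (same construct = competence): Scale B, Scale A.
Smallest convergent = 0.67. Discriminant values: 0.68, 0.71; count ≥ 0.67 → 2.

2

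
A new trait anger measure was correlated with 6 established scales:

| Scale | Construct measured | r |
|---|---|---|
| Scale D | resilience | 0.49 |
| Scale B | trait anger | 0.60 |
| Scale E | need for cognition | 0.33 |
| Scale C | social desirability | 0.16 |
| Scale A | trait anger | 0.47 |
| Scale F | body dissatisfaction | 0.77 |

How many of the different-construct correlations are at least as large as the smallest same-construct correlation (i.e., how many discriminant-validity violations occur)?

2

Convergent (same construct = trait anger): Scale B, Scale A.
Smallest convergent = 0.47. Discriminant values: 0.49, 0.33, 0.16, 0.77; count ≥ 0.47 → 2.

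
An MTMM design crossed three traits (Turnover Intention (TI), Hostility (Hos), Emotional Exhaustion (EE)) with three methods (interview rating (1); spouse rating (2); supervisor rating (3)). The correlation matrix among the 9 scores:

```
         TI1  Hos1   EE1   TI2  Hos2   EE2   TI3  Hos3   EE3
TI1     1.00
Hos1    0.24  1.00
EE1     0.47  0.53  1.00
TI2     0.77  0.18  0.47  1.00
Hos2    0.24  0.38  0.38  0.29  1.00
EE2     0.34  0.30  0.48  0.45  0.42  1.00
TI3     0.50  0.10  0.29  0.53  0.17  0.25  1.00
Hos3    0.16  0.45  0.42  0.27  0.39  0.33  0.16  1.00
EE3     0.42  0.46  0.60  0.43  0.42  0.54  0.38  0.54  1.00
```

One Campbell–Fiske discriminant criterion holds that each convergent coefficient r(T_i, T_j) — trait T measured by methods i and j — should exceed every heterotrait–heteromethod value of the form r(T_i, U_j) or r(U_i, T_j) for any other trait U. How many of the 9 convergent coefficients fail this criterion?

3

Convergent coefficients and their comparison sets:
TI (methods 1·2): 0.77 vs {0.24, 0.18, 0.34, 0.47} → pass.
TI (methods 1·3): 0.50 vs {0.16, 0.10, 0.42, 0.29} → pass.
TI (methods 2·3): 0.53 vs {0.27, 0.17, 0.43, 0.25} → pass.
Hos (methods 1·2): 0.38 vs {0.18, 0.24, 0.30, 0.38} → fail.
Hos (methods 1·3): 0.45 vs {0.10, 0.16, 0.46, 0.42} → fail.
Hos (methods 2·3): 0.39 vs {0.17, 0.27, 0.42, 0.33} → fail.
EE (methods 1·2): 0.48 vs {0.47, 0.34, 0.38, 0.30} → pass.
EE (methods 1·3): 0.60 vs {0.29, 0.42, 0.42, 0.46} → pass.
EE (methods 2·3): 0.54 vs {0.25, 0.43, 0.33, 0.42} → pass.
3 of 9 fail.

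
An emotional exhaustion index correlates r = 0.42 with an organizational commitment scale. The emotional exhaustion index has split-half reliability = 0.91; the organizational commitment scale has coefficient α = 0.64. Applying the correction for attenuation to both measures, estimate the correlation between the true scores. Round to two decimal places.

0.55

r_true = r_obs / √(r_xx · r_yy) = 0.42 / √(0.91 × 0.64) = 0.42 / √0.5824 = 0.42 / 0.7632 ≈ 0.55.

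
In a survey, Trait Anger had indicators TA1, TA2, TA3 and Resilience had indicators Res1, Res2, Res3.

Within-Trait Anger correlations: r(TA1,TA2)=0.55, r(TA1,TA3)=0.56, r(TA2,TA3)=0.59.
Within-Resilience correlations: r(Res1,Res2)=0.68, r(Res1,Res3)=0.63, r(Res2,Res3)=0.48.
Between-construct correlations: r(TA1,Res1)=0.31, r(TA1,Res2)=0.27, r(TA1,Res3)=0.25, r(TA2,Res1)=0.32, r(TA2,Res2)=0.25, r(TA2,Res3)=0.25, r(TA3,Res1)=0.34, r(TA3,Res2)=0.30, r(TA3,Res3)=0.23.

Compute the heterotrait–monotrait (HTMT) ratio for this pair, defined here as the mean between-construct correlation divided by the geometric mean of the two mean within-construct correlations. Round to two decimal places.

0.48

Mean heterotrait r = 2.52/9 = 0.2800.
Mean within-TA = 1.70/3 = 0.5667; mean within-Res = 1.79/3 = 0.5967.
Geometric mean = √(0.5667 × 0.5967) = 0.5815.
HTMT = 0.2800 / 0.5815 = 0.48.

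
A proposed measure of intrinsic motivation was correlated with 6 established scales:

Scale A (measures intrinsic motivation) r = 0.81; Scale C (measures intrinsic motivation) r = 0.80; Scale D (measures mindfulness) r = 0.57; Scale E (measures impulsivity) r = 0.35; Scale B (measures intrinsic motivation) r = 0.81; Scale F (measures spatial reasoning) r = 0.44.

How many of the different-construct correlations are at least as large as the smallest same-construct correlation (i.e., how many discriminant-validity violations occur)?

0

Convergent (same construct = intrinsic motivation): Scale A, Scale C, Scale B.
Smallest convergent = 0.80. Discriminant values: 0.57, 0.35, 0.44; count ≥ 0.80 → 0.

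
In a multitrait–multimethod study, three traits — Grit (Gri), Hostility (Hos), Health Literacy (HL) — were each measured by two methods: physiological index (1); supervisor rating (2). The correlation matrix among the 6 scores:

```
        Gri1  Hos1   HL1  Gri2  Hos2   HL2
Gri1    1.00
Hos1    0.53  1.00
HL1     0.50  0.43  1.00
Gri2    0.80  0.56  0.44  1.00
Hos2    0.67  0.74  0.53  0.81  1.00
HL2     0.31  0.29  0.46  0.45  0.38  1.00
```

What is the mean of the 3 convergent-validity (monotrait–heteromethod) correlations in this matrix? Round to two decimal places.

0.67

Convergent values: 0.80, 0.74, 0.46; mean = 2.00/3 = 0.67.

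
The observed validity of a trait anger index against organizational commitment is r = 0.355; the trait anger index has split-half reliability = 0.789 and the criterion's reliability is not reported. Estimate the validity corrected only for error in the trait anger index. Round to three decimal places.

Single correction: r_c = r_obs / √r_xx = 0.355 / √0.789 = 0.355 / 0.8883 ≈ 0.400.

0.400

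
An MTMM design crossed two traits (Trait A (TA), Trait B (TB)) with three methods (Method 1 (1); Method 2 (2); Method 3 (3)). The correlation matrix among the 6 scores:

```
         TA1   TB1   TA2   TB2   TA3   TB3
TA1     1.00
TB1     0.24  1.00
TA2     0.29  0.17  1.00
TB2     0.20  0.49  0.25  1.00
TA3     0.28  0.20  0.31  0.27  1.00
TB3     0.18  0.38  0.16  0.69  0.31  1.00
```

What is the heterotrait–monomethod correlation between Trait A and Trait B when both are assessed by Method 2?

0.25

Different traits, same method: r(TA2, TB2) = 0.25.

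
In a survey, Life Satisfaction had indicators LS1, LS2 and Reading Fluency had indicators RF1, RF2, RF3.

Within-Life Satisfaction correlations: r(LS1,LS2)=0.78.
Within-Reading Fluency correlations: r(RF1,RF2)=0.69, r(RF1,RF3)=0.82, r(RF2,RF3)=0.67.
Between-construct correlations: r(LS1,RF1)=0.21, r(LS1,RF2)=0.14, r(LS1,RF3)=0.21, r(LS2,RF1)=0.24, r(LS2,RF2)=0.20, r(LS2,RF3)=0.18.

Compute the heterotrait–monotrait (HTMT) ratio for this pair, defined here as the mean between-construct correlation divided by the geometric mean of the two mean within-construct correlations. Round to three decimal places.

Mean between = 1.18/6 = 0.1967.
Mean within-LS = 0.78/1 = 0.7800; mean within-RF = 2.18/3 = 0.7267.
Geometric mean = √(0.7800 × 0.7267) = 0.7529.
HTMT = 0.1967 / 0.7529 = 0.261.

0.261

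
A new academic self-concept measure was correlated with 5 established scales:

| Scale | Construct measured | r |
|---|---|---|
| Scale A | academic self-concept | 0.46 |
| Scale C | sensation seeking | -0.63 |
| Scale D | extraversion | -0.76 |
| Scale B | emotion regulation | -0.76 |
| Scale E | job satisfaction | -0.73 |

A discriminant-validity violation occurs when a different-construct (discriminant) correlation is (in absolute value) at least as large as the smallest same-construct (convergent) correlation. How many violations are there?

Convergent (same construct = academic self-concept): Scale A.
Smallest convergent = 0.46. Discriminant |r|: 0.63, 0.76, 0.76, 0.73; count ≥ 0.46 → 4.

4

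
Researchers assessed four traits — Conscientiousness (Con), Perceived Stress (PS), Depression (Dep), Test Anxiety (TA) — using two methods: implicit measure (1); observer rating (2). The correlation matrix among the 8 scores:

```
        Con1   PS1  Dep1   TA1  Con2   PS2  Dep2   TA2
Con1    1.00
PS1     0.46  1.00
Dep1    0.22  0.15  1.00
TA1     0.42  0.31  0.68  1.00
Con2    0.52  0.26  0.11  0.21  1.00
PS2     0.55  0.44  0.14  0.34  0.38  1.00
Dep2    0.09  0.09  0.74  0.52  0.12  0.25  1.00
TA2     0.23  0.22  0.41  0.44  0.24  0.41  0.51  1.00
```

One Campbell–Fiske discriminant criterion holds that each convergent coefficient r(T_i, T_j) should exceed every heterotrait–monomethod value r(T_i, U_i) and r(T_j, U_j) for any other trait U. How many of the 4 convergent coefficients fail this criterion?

2

Convergent coefficients and their comparison sets:
Con (methods 1·2): 0.52 vs {0.46, 0.38, 0.22, 0.12, 0.42, 0.24} → pass.
PS (methods 1·2): 0.44 vs {0.46, 0.38, 0.15, 0.25, 0.31, 0.41} → fail.
Dep (methods 1·2): 0.74 vs {0.22, 0.12, 0.15, 0.25, 0.68, 0.51} → pass.
TA (methods 1·2): 0.44 vs {0.42, 0.24, 0.31, 0.41, 0.68, 0.51} → fail.
2 of 4 fail.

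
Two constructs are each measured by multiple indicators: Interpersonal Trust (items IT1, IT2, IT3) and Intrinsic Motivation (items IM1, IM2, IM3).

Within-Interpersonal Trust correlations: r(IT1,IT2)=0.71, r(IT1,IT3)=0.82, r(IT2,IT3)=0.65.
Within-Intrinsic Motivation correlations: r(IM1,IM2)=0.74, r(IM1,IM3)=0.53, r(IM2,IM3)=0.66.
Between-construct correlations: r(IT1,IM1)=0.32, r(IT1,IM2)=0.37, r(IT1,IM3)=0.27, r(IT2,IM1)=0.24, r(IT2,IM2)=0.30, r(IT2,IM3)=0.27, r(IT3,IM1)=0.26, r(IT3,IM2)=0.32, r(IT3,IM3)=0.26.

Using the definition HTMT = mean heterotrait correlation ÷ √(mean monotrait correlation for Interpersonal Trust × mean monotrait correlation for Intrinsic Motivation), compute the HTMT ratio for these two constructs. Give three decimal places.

0.424

Mean between = 2.61/9 = 0.2900.
Mean within-IT = 2.18/3 = 0.7267; mean within-IM = 1.93/3 = 0.6433.
Geometric mean = √(0.7267 × 0.6433) = 0.6837.
HTMT = 0.2900 / 0.6837 = 0.424.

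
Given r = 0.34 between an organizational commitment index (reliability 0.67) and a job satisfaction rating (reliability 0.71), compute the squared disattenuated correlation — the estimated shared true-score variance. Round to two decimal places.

Disattenuated r = 0.34 / √(0.67 × 0.71) = 0.34 / 0.6897 = 0.4930.
Shared true-score variance = 0.4930² = 0.2430 ≈ 0.24.

0.24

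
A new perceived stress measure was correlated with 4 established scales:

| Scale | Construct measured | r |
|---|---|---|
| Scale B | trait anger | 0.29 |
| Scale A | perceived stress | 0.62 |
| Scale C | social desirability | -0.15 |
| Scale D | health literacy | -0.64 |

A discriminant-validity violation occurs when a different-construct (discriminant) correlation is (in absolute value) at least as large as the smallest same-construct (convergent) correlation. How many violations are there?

Convergent (same construct = perceived stress): Scale A.
Smallest convergent = 0.62. Discriminant |r|: 0.29, 0.15, 0.64; count ≥ 0.62 → 1.

1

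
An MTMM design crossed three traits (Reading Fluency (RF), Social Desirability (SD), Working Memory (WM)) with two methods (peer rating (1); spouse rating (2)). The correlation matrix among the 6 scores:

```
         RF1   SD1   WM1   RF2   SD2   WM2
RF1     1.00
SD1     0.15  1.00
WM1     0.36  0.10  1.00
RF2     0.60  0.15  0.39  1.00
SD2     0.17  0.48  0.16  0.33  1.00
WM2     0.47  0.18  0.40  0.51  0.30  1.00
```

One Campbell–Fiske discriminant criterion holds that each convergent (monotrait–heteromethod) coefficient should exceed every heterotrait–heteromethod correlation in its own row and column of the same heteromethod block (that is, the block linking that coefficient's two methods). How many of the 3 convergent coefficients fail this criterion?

1

Convergent coefficients and their comparison sets:
RF (methods 1·2): 0.60 vs {0.17, 0.15, 0.47, 0.39} → pass.
SD (methods 1·2): 0.48 vs {0.15, 0.17, 0.18, 0.16} → pass.
WM (methods 1·2): 0.40 vs {0.39, 0.47, 0.16, 0.18} → fail.
1 of 3 fail.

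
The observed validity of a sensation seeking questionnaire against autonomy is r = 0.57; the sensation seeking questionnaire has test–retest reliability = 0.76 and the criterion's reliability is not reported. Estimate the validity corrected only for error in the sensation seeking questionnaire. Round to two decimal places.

0.65

Single correction: r_c = r_obs / √r_xx = 0.57 / √0.76 = 0.57 / 0.8718 ≈ 0.65.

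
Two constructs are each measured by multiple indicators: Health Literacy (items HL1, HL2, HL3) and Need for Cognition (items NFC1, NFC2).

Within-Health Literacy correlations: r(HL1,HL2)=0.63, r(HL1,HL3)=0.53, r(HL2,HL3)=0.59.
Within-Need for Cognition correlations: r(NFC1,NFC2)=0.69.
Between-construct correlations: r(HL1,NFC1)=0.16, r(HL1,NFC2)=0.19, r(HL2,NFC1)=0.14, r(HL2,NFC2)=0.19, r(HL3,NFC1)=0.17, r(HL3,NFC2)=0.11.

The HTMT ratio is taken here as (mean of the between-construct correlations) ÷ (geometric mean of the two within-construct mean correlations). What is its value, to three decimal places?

Mean heterotrait r = 0.96/6 = 0.1600.
Mean within-HL = 1.75/3 = 0.5833; mean within-NFC = 0.69/1 = 0.6900.
Geometric mean = √(0.5833 × 0.6900) = 0.6344.
HTMT = 0.1600 / 0.6344 = 0.252.

0.252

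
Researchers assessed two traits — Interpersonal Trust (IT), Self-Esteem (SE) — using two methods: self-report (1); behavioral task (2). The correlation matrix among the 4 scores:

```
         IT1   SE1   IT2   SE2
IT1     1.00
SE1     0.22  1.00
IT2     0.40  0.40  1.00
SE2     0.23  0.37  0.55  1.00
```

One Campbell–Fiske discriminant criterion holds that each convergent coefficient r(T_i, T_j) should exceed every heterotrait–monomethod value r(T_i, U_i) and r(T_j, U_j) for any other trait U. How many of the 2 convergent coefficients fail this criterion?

2

Checking each validity diagonal entry against its comparison values:
IT (methods 1·2): 0.40 vs {0.22, 0.55} → fail.
SE (methods 1·2): 0.37 vs {0.22, 0.55} → fail.
2 of 2 fail.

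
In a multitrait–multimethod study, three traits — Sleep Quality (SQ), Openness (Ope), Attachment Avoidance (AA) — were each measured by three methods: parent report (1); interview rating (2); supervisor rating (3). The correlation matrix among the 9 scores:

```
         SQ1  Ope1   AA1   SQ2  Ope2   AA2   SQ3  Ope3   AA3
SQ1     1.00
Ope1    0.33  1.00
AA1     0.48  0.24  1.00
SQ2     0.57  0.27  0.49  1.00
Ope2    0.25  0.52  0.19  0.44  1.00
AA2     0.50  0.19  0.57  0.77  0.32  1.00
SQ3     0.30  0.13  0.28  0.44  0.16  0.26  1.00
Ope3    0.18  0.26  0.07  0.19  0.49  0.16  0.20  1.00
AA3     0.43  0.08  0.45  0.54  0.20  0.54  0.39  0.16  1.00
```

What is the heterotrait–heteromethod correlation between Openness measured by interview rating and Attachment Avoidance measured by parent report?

Different traits and methods: r(Ope2, AA1) = 0.19.

0.19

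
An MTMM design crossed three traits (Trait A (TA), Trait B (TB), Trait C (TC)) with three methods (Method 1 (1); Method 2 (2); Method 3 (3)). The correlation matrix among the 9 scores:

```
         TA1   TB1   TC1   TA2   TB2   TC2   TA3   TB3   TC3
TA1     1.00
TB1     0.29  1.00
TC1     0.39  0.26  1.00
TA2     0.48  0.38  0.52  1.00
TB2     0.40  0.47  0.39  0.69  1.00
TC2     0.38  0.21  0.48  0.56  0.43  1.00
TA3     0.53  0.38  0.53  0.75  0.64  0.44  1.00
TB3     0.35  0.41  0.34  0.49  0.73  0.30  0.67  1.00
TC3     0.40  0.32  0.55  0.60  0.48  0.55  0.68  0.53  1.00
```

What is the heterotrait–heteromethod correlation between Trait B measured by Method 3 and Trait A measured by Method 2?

0.49

Different traits and methods: r(TB3, TA2) = 0.49.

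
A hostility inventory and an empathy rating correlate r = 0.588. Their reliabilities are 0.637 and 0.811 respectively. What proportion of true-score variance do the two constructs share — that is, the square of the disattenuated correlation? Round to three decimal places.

0.669

Disattenuated r = 0.588 / √(0.637 × 0.811) = 0.588 / 0.7188 = 0.8180.
Shared true-score variance = 0.8180² = 0.6691 ≈ 0.669.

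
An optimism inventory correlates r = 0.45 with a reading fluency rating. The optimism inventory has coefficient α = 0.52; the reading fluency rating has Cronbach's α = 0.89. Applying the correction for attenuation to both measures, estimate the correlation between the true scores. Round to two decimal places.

r_true = r_obs / √(r_xx · r_yy) = 0.45 / √(0.52 × 0.89) = 0.45 / √0.4628 = 0.45 / 0.6803 ≈ 0.66.

0.66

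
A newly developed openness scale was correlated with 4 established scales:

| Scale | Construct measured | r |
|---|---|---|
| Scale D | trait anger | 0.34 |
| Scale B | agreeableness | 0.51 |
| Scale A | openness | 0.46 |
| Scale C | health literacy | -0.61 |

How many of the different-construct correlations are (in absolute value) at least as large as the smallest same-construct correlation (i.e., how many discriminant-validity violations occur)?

2

Convergent (same construct = openness): Scale A.
Smallest convergent = 0.46. Discriminant |r|: 0.34, 0.51, 0.61; count ≥ 0.46 → 2.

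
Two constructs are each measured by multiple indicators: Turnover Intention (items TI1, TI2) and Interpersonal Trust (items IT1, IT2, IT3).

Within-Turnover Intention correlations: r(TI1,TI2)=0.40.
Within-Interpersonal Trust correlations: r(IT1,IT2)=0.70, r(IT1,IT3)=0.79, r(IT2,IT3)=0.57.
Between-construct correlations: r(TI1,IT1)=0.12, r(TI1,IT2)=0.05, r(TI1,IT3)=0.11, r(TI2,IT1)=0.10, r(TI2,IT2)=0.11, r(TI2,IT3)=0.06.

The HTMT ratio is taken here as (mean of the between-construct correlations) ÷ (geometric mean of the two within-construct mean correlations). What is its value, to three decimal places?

Mean between = 0.55/6 = 0.0917.
Mean within-TI = 0.40/1 = 0.4000; mean within-IT = 2.06/3 = 0.6867.
Geometric mean = √(0.4000 × 0.6867) = 0.5241.
HTMT = 0.0917 / 0.5241 = 0.175.

0.175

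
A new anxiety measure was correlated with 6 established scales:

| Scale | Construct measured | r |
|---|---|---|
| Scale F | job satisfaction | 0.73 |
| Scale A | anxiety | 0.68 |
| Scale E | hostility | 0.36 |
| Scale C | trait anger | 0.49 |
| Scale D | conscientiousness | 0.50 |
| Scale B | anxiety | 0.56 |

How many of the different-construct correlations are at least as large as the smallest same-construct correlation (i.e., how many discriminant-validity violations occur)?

Convergent (same construct = anxiety): Scale A, Scale B.
Smallest convergent = 0.56. Discriminant values: 0.73, 0.36, 0.49, 0.50; count ≥ 0.56 → 1.

1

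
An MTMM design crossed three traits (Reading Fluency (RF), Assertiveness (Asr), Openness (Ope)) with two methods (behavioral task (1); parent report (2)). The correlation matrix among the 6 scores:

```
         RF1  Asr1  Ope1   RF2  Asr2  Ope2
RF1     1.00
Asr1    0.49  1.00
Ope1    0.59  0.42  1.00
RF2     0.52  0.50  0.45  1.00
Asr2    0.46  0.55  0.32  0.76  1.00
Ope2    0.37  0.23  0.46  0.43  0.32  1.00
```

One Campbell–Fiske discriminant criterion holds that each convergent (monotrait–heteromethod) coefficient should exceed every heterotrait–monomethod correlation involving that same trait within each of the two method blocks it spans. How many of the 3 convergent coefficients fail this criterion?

Convergent coefficients and their comparison sets:
RF (methods 1·2): 0.52 vs {0.49, 0.76, 0.59, 0.43} → fail.
Asr (methods 1·2): 0.55 vs {0.49, 0.76, 0.42, 0.32} → fail.
Ope (methods 1·2): 0.46 vs {0.59, 0.43, 0.42, 0.32} → fail.
3 of 3 fail.

3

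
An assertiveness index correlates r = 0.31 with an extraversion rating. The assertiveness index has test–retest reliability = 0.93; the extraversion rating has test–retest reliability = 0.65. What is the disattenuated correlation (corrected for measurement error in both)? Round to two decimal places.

0.40

r_true = r_obs / √(r_xx · r_yy) = 0.31 / √(0.93 × 0.65) = 0.31 / √0.6045 = 0.31 / 0.7775 ≈ 0.40.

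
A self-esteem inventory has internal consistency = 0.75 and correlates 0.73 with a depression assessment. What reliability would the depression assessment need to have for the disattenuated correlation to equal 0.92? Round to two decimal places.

0.84

r_true = r_obs / √(r_xx · r_yy) ⇒ 0.92 = 0.73 / √(0.75 · r_yy).
√(0.75 · r_yy) = 0.73 / 0.92 = 0.7935; 0.75 · r_yy = 0.6296; r_yy = 0.6296 / 0.75 ≈ 0.84.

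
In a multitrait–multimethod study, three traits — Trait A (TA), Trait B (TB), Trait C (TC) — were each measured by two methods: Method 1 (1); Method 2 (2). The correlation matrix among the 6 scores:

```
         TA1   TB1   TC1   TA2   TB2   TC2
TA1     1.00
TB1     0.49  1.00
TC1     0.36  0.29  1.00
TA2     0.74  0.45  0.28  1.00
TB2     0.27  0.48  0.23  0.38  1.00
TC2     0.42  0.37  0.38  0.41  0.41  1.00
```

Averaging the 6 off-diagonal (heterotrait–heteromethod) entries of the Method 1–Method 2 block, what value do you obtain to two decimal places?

0.34

HTHM values (method 1 × method 2): 0.27, 0.42, 0.45, 0.37, 0.28, 0.23; mean = 2.02/6 = 0.34.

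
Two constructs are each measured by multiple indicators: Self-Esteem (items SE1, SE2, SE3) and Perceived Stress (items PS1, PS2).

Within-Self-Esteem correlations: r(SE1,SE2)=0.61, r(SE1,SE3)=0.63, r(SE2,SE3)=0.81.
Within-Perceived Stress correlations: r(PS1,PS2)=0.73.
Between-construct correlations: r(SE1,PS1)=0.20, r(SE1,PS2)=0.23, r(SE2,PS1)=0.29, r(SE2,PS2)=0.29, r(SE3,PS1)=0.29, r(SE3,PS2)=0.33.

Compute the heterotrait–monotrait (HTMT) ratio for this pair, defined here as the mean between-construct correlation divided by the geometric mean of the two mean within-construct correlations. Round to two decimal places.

0.38

Between-construct mean = 1.63/6 = 0.2717.
Mean within-SE = 2.05/3 = 0.6833; mean within-PS = 0.73/1 = 0.7300.
Geometric mean = √(0.6833 × 0.7300) = 0.7063.
HTMT = 0.2717 / 0.7063 = 0.38.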